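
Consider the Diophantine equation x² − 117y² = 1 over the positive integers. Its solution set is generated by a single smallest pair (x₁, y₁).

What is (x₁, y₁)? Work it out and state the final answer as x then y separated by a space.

649 60

√117 = [10; 1,4,2,4,1,20, …], period ℓ=6 (even) → k=5
i=0: a=10 ⇒ p=10, q=1
i=1: a=1 ⇒ p=11, q=1
i=2: a=4 ⇒ p=54, q=5
i=3: a=2 ⇒ p=119, q=11
i=4: a=4 ⇒ p=530, q=49
i=5: a=1 ⇒ p=649, q=60
fundamental: x₁=649, y₁=60  (since 421201 − 117·3600 = 1)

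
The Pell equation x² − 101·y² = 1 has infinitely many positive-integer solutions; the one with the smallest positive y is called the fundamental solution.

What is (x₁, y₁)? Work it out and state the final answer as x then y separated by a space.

201 20

√101 → a₀=10, period (20); ℓ=1 odd so k=1
step 0: (10, 1)  from 10·(1,0) + (0,1)
step 1: (201, 20)  from 20·(10,1) + (1,0)
(x₁, y₁) = (201, 20);  201² − 101·20² = 1 ✓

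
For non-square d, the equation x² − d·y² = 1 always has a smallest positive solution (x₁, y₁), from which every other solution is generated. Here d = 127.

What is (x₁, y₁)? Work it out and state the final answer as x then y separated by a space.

[11; 3,1,2,2,7,11,7,2,2,1,3,22] for √127; ℓ=12 ⇒ convergent index 11
a_0=11:  p_0=11·1+0=11,  q_0=11·0+1=1
…
a_3=2:  p_3=2·45+34=124,  q_3=2·4+3=11
…
a_5=7:  p_5=7·293+124=2175,  q_5=7·26+11=193
a_6=11:  p_6=11·2175+293=24218,  q_6=11·193+26=2149
…
a_8=2:  p_8=2·171701+24218=367620,  q_8=2·15236+2149=32621
a_9=2:  p_9=2·367620+171701=906941,  q_9=2·32621+15236=80478
a_10=1:  p_10=1·906941+367620=1274561,  q_10=1·80478+32621=113099
a_11=3:  p_11=3·1274561+906941=4730624,  q_11=3·113099+80478=419775
→ (4730624, 419775).  Check: 4730624²=22378803429376, 127·419775²=22378803429375, difference 1.

4730624 419775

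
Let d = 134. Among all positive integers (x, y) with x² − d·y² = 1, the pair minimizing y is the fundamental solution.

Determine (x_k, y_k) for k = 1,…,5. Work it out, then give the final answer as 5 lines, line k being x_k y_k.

145925 12606
42588211249 3679061100
12429369452874725 1073733982022394
3627511474778900280001 313369262649556627800
1058689223901792677265417125 91456819303199367841407606

√134 → a₀=11, period (1,1,2,1,3,…,1,1,22); ℓ=14 even so k=13
i=0: a=11 ⇒ p=11, q=1
i=1: a=1 ⇒ p=12, q=1
…
i=7: a=10 ⇒ p=4121, q=356
i=8: a=1 ⇒ p=4503, q=389
i=9: a=3 ⇒ p=17630, q=1523
i=10: a=1 ⇒ p=22133, q=1912
i=11: a=2 ⇒ p=61896, q=5347
i=12: a=1 ⇒ p=84029, q=7259
i=13: a=1 ⇒ p=145925, q=12606
→ (145925, 12606).  Check: 145925²=21294105625, 134·12606²=21294105624, difference 1.
(x_2, y_2) = (145925·145925 + 134·12606·12606, 145925·12606 + 12606·145925) = (42588211249, 3679061100)
(x_3, y_3) = (145925·42588211249 + 134·12606·3679061100, 145925·3679061100 + 12606·42588211249) = (12429369452874725, 1073733982022394)
(x_4, y_4) = (145925·12429369452874725 + 134·12606·1073733982022394, 145925·1073733982022394 + 12606·12429369452874725) = (3627511474778900280001, 313369262649556627800)
(x_5, y_5) = (145925·3627511474778900280001 + 134·12606·313369262649556627800, 145925·313369262649556627800 + 12606·3627511474778900280001) = (1058689223901792677265417125, 91456819303199367841407606)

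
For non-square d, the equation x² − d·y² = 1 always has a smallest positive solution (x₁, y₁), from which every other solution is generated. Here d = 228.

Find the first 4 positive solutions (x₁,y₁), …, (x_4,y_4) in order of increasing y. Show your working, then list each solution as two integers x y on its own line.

151 10
45601 3020
13771351 912030
4158902401 275430040

d=228: √d = [15; 10,30] (ℓ=2, even), read p_1/q_1
i=0: a=15 ⇒ p=15, q=1
i=1: a=10 ⇒ p=151, q=10
→ (151, 10).  Check: 151²=22801, 228·10²=22800, difference 1.
n=2: (151,10)∘(151,10) = (151·151+228·10·10, 151·10+10·151) = (45601,3020)
n=3: (45601,3020)∘(151,10) = (151·45601+228·10·3020, 151·3020+10·45601) = (13771351,912030)
n=4: (13771351,912030)∘(151,10) = (151·13771351+228·10·912030, 151·912030+10·13771351) = (4158902401,275430040)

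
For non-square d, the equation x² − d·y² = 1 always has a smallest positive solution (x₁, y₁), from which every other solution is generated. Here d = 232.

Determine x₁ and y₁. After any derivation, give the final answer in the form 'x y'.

19603 1287

√232 = [15; 4,3,7,3,4,30, …], period ℓ=6 (even) → k=5
k=0  a_k=15  p_k/q_k = 15/1
…
k=4  a_k=3  p_k/q_k = 4539/298
k=5  a_k=4  p_k/q_k = 19603/1287
(x₁, y₁) = (19603, 1287);  19603² − 232·1287² = 1 ✓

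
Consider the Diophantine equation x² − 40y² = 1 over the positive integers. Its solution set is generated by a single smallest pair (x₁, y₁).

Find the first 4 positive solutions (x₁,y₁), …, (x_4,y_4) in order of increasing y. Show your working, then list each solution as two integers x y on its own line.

19 3
721 114
27379 4329
1039681 164388

√40 = [6; 3,12, …], period ℓ=2 (even) → k=1
i=0: a=6 ⇒ p=6, q=1
i=1: a=3 ⇒ p=19, q=3
fundamental: x₁=19, y₁=3  (since 361 − 40·9 = 1)
(x_2, y_2) = (19·19 + 40·3·3, 19·3 + 3·19) = (721, 114)
(x_3, y_3) = (19·721 + 40·3·114, 19·114 + 3·721) = (27379, 4329)
(x_4, y_4) = (19·27379 + 40·3·4329, 19·4329 + 3·27379) = (1039681, 164388)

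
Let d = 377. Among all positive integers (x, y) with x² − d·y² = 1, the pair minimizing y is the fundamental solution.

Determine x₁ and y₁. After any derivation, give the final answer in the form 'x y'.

233 12

√377 → a₀=19, period (2,2,2,38); ℓ=4 even so k=3
i=0: a=19 ⇒ p=19, q=1
…
i=2: a=2 ⇒ p=97, q=5
i=3: a=2 ⇒ p=233, q=12
fundamental: x₁=233, y₁=12  (since 54289 − 377·144 = 1)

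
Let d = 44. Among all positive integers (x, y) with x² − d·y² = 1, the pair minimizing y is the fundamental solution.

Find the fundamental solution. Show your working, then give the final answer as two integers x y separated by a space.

√44 = [6; 1,1,1,2,1,1,1,12, …], period ℓ=8 (even) → k=7
i=0: a=6 ⇒ p=6, q=1
i=1: a=1 ⇒ p=7, q=1
i=2: a=1 ⇒ p=13, q=2
…
i=4: a=2 ⇒ p=53, q=8
…
i=6: a=1 ⇒ p=126, q=19
i=7: a=1 ⇒ p=199, q=30
(x₁, y₁) = (199, 30);  199² − 44·30² = 1 ✓

199 30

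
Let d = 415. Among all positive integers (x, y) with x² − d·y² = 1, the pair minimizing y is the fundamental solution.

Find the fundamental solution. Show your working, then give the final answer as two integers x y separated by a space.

d=415: √d = [20; 2,1,2,4,6,…,1,2,40] (ℓ=16, even), read p_15/q_15
step 0: (20, 1)  from 20·(1,0) + (0,1)
…
step 6: (5154, 253)  from 1·(4441,218) + (713,35)
…
step 8: (33939, 1666)  from 3·(9595,471) + (5154,253)
…
step 11: (508372, 24955)  from 6·(77473,3803) + (43534,2137)
…
step 14: (6841255, 335824)  from 1·(4730294,232201) + (2110961,103623)
step 15: (18412804, 903849)  from 2·(6841255,335824) + (4730294,232201)
fundamental: x₁=18412804, y₁=903849  (since 339031351142416 − 415·816943014801 = 1)

18412804 903849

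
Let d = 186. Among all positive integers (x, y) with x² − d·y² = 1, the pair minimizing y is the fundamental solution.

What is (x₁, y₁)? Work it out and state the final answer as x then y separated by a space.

√186 = [13; 1,1,1,3,4,3,1,1,1,26, …], period ℓ=10 (even) → k=9
step 0: (13, 1)  from 13·(1,0) + (0,1)
step 1: (14, 1)  from 1·(13,1) + (1,0)
step 2: (27, 2)  from 1·(14,1) + (13,1)
step 3: (41, 3)  from 1·(27,2) + (14,1)
step 4: (150, 11)  from 3·(41,3) + (27,2)
step 5: (641, 47)  from 4·(150,11) + (41,3)
step 6: (2073, 152)  from 3·(641,47) + (150,11)
step 7: (2714, 199)  from 1·(2073,152) + (641,47)
step 8: (4787, 351)  from 1·(2714,199) + (2073,152)
step 9: (7501, 550)  from 1·(4787,351) + (2714,199)
(x₁, y₁) = (7501, 550);  7501² − 186·550² = 1 ✓

7501 550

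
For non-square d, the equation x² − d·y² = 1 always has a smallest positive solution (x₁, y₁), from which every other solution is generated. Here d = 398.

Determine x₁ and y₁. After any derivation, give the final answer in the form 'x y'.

399 20

d=398: √d = [19; 1,18,1,38] (ℓ=4, even), read p_3/q_3
step 0: (19, 1)  from 19·(1,0) + (0,1)
step 1: (20, 1)  from 1·(19,1) + (1,0)
step 2: (379, 19)  from 18·(20,1) + (19,1)
step 3: (399, 20)  from 1·(379,19) + (20,1)
fundamental: x₁=399, y₁=20  (since 159201 − 398·400 = 1)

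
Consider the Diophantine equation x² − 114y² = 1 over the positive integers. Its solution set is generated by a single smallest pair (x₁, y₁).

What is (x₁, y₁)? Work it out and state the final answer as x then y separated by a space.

1025 96

√114 = [10; 1,2,10,2,1,20, …], period ℓ=6 (even) → k=5
k=0  a_k=10  p_k/q_k = 10/1
…
k=3  a_k=10  p_k/q_k = 331/31
k=4  a_k=2  p_k/q_k = 694/65
k=5  a_k=1  p_k/q_k = 1025/96
(x₁, y₁) = (1025, 96);  1025² − 114·96² = 1 ✓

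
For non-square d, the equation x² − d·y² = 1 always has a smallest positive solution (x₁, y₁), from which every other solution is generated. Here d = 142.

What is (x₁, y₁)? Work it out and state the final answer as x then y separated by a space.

[11; 1,10,1,22] for √142; ℓ=4 ⇒ convergent index 3
a_0=11:  p_0=11·1+0=11,  q_0=11·0+1=1
a_1=1:  p_1=1·11+1=12,  q_1=1·1+0=1
a_2=10:  p_2=10·12+11=131,  q_2=10·1+1=11
a_3=1:  p_3=1·131+12=143,  q_3=1·11+1=12
→ (143, 12).  Check: 143²=20449, 142·12²=20448, difference 1.

143 12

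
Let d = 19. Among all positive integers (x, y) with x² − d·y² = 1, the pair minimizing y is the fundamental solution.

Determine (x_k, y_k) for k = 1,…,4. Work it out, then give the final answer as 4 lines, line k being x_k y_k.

d=19: √d = [4; 2,1,3,1,2,8] (ℓ=6, even), read p_5/q_5
step 0: (4, 1)  from 4·(1,0) + (0,1)
…
step 2: (13, 3)  from 1·(9,2) + (4,1)
step 3: (48, 11)  from 3·(13,3) + (9,2)
step 4: (61, 14)  from 1·(48,11) + (13,3)
step 5: (170, 39)  from 2·(61,14) + (48,11)
fundamental: x₁=170, y₁=39  (since 28900 − 19·1521 = 1)
k=2:  x_2 = 170·170+19·39·39 = 57799,  y_2 = 170·39+39·170 = 13260
k=3:  x_3 = 170·57799+19·39·13260 = 19651490,  y_3 = 170·13260+39·57799 = 4508361
k=4:  x_4 = 170·19651490+19·39·4508361 = 6681448801,  y_4 = 170·4508361+39·19651490 = 1532829480

170 39
57799 13260
19651490 4508361
6681448801 1532829480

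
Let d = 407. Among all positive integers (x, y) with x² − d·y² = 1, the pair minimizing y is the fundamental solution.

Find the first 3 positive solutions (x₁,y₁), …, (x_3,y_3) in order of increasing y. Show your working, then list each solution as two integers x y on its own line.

d=407: √d = [20; 5,1,2,1,5,40] (ℓ=6, even), read p_5/q_5
i=0: a=20 ⇒ p=20, q=1
…
i=4: a=1 ⇒ p=464, q=23
i=5: a=5 ⇒ p=2663, q=132
→ (2663, 132).  Check: 2663²=7091569, 407·132²=7091568, difference 1.
k=2:  x_2 = 2663·2663+407·132·132 = 14183137,  y_2 = 2663·132+132·2663 = 703032
k=3:  x_3 = 2663·14183137+407·132·703032 = 75539384999,  y_3 = 2663·703032+132·14183137 = 3744348300

2663 132
14183137 703032
75539384999 3744348300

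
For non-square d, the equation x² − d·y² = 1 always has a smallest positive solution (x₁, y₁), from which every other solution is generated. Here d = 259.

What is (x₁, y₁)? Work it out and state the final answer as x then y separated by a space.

847225 52644

√259 = [16; 10,1,2,3,4,3,2,1,10,32, …], period ℓ=10 (even) → k=9
k=0  a_k=16  p_k/q_k = 16/1
…
k=2  a_k=1  p_k/q_k = 177/11
k=3  a_k=2  p_k/q_k = 515/32
…
k=6  a_k=3  p_k/q_k = 23931/1487
k=7  a_k=2  p_k/q_k = 55265/3434
k=8  a_k=1  p_k/q_k = 79196/4921
k=9  a_k=10  p_k/q_k = 847225/52644
→ (847225, 52644).  Check: 847225²=717790200625, 259·52644²=717790200624, difference 1.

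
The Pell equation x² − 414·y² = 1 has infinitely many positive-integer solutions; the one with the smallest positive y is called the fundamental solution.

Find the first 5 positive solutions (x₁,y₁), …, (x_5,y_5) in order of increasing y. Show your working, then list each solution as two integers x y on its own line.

√414 = [20; 2,1,7,2,7,1,2,40, …], period ℓ=8 (even) → k=7
k=0  a_k=20  p_k/q_k = 20/1
k=1  a_k=2  p_k/q_k = 41/2
k=2  a_k=1  p_k/q_k = 61/3
k=3  a_k=7  p_k/q_k = 468/23
…
k=5  a_k=7  p_k/q_k = 7447/366
k=6  a_k=1  p_k/q_k = 8444/415
k=7  a_k=2  p_k/q_k = 24335/1196
(x₁, y₁) = (24335, 1196);  24335² − 414·1196² = 1 ✓
n=2: (24335,1196)∘(24335,1196) = (24335·24335+414·1196·1196, 24335·1196+1196·24335) = (1184384449,58209320)
n=3: (1184384449,58209320)∘(24335,1196) = (24335·1184384449+414·1196·58209320, 24335·58209320+1196·1184384449) = (57643991108495,2833047603204)
n=4: (57643991108495,2833047603204)∘(24335,1196) = (24335·57643991108495+414·1196·2833047603204, 24335·2833047603204+1196·57643991108495) = (2805533046066067201,137884426789729360)
n=5: (2805533046066067201,137884426789729360)∘(24335,1196) = (24335·2805533046066067201+414·1196·137884426789729360, 24335·137884426789729360+1196·2805533046066067201) = (136545293294391499564175,6710835049023080347996)

24335 1196
1184384449 58209320
57643991108495 2833047603204
2805533046066067201 137884426789729360
136545293294391499564175 6710835049023080347996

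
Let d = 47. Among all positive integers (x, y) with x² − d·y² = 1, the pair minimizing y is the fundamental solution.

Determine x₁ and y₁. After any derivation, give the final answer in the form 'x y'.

48 7

√47 = [6; 1,5,1,12, …], period ℓ=4 (even) → k=3
step 0: (6, 1)  from 6·(1,0) + (0,1)
…
step 2: (41, 6)  from 5·(7,1) + (6,1)
step 3: (48, 7)  from 1·(41,6) + (7,1)
(x₁, y₁) = (48, 7);  48² − 47·7² = 1 ✓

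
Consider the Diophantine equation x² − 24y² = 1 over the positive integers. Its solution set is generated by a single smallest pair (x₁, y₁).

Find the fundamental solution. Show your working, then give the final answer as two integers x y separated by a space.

5 1

√24 → a₀=4, period (1,8); ℓ=2 even so k=1
step 0: (4, 1)  from 4·(1,0) + (0,1)
step 1: (5, 1)  from 1·(4,1) + (1,0)
(x₁, y₁) = (5, 1);  5² − 24·1² = 1 ✓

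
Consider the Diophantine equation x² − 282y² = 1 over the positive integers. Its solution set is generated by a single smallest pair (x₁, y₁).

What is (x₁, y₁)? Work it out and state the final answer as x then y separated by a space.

2351 140

d=282: √d = [16; 1,3,1,4,1,3,1,32] (ℓ=8, even), read p_7/q_7
a_0=16:  p_0=16·1+0=16,  q_0=16·0+1=1
a_1=1:  p_1=1·16+1=17,  q_1=1·1+0=1
a_2=3:  p_2=3·17+16=67,  q_2=3·1+1=4
…
a_5=1:  p_5=1·403+84=487,  q_5=1·24+5=29
a_6=3:  p_6=3·487+403=1864,  q_6=3·29+24=111
a_7=1:  p_7=1·1864+487=2351,  q_7=1·111+29=140
→ (2351, 140).  Check: 2351²=5527201, 282·140²=5527200, difference 1.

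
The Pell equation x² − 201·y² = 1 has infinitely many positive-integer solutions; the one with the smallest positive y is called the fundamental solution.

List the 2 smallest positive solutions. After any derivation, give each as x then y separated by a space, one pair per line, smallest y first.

515095 36332
530645718049 37428863080

d=201: √d = [14; 5,1,1,1,2,…,1,5,28] (ℓ=14, even), read p_13/q_13
step 0: (14, 1)  from 14·(1,0) + (0,1)
…
step 2: (85, 6)  from 1·(71,5) + (14,1)
…
step 4: (241, 17)  from 1·(156,11) + (85,6)
…
step 9: (24768, 1747)  from 2·(8549,603) + (7670,541)
…
step 11: (58085, 4097)  from 1·(33317,2350) + (24768,1747)
step 12: (91402, 6447)  from 1·(58085,4097) + (33317,2350)
step 13: (515095, 36332)  from 5·(91402,6447) + (58085,4097)
(x₁, y₁) = (515095, 36332);  515095² − 201·36332² = 1 ✓
(x_2, y_2) = (515095·515095 + 201·36332·36332, 515095·36332 + 36332·515095) = (530645718049, 37428863080)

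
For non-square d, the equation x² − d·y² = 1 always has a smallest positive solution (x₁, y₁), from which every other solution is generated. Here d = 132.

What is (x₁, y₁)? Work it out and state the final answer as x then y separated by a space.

23 2

√132 → a₀=11, period (2,22); ℓ=2 even so k=1
k=0  a_k=11  p_k/q_k = 11/1
k=1  a_k=2  p_k/q_k = 23/2
→ (23, 2).  Check: 23²=529, 132·2²=528, difference 1.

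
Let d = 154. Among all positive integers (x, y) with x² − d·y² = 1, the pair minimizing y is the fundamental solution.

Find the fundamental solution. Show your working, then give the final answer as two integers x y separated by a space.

√154 → a₀=12, period (2,2,3,1,2,1,3,2,2,24); ℓ=10 even so k=9
k=0  a_k=12  p_k/q_k = 12/1
…
k=5  a_k=2  p_k/q_k = 757/61
…
k=8  a_k=2  p_k/q_k = 8724/703
k=9  a_k=2  p_k/q_k = 21295/1716
(x₁, y₁) = (21295, 1716);  21295² − 154·1716² = 1 ✓

21295 1716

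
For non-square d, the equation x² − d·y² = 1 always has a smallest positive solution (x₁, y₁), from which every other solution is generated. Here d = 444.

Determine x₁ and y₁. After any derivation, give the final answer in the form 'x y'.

√444 = [21; 14,42, …], period ℓ=2 (even) → k=1
a_0=21:  p_0=21·1+0=21,  q_0=21·0+1=1
a_1=14:  p_1=14·21+1=295,  q_1=14·1+0=14
fundamental: x₁=295, y₁=14  (since 87025 − 444·196 = 1)

295 14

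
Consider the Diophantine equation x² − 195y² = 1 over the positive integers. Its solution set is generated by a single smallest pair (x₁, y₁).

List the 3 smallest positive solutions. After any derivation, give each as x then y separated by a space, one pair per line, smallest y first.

14 1
391 28
10934 783

[13; 1,26] for √195; ℓ=2 ⇒ convergent index 1
k=0  a_k=13  p_k/q_k = 13/1
k=1  a_k=1  p_k/q_k = 14/1
(x₁, y₁) = (14, 1);  14² − 195·1² = 1 ✓
k=2:  x_2 = 14·14+195·1·1 = 391,  y_2 = 14·1+1·14 = 28
k=3:  x_3 = 14·391+195·1·28 = 10934,  y_3 = 14·28+1·391 = 783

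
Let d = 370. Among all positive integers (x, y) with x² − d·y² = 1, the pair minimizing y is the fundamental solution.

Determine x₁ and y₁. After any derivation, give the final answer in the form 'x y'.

[19; 4,4,38] for √370; ℓ=3 ⇒ convergent index 5
a_0=19:  p_0=19·1+0=19,  q_0=19·0+1=1
a_1=4:  p_1=4·19+1=77,  q_1=4·1+0=4
a_2=4:  p_2=4·77+19=327,  q_2=4·4+1=17
a_3=38:  p_3=38·327+77=12503,  q_3=38·17+4=650
a_4=4:  p_4=4·12503+327=50339,  q_4=4·650+17=2617
a_5=4:  p_5=4·50339+12503=213859,  q_5=4·2617+650=11118
(x₁, y₁) = (213859, 11118);  213859² − 370·11118² = 1 ✓

213859 11118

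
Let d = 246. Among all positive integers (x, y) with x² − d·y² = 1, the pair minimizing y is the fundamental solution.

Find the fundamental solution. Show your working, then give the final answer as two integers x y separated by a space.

√246 = [15; 1,2,5,1,14,1,5,2,1,30, …], period ℓ=10 (even) → k=9
step 0: (15, 1)  from 15·(1,0) + (0,1)
step 1: (16, 1)  from 1·(15,1) + (1,0)
…
step 3: (251, 16)  from 5·(47,3) + (16,1)
step 4: (298, 19)  from 1·(251,16) + (47,3)
step 5: (4423, 282)  from 14·(298,19) + (251,16)
…
step 8: (60777, 3875)  from 2·(28028,1787) + (4721,301)
step 9: (88805, 5662)  from 1·(60777,3875) + (28028,1787)
→ (88805, 5662).  Check: 88805²=7886328025, 246·5662²=7886328024, difference 1.

88805 5662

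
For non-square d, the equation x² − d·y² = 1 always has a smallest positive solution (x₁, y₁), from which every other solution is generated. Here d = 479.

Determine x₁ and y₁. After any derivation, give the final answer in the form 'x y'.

d=479: √d = [21; 1,7,1,3,2,21,2,3,1,7,1,42] (ℓ=12, even), read p_11/q_11
i=0: a=21 ⇒ p=21, q=1
i=1: a=1 ⇒ p=22, q=1
i=2: a=7 ⇒ p=175, q=8
…
i=4: a=3 ⇒ p=766, q=35
…
i=6: a=21 ⇒ p=37075, q=1694
…
i=8: a=3 ⇒ p=264712, q=12095
i=9: a=1 ⇒ p=340591, q=15562
i=10: a=7 ⇒ p=2648849, q=121029
i=11: a=1 ⇒ p=2989440, q=136591
(x₁, y₁) = (2989440, 136591);  2989440² − 479·136591² = 1 ✓

2989440 136591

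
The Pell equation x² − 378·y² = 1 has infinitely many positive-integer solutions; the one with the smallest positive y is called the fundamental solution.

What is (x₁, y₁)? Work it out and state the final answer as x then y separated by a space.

8749 450

d=378: √d = [19; 2,3,1,4,1,3,2,38] (ℓ=8, even), read p_7/q_7
step 0: (19, 1)  from 19·(1,0) + (0,1)
step 1: (39, 2)  from 2·(19,1) + (1,0)
step 2: (136, 7)  from 3·(39,2) + (19,1)
…
step 4: (836, 43)  from 4·(175,9) + (136,7)
…
step 6: (3869, 199)  from 3·(1011,52) + (836,43)
step 7: (8749, 450)  from 2·(3869,199) + (1011,52)
→ (8749, 450).  Check: 8749²=76545001, 378·450²=76545000, difference 1.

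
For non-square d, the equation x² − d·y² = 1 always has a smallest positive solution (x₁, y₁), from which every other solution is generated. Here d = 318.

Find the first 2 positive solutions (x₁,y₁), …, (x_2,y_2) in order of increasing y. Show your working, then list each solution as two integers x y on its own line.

107 6
22897 1284

√318 → a₀=17, period (1,4,1,34); ℓ=4 even so k=3
step 0: (17, 1)  from 17·(1,0) + (0,1)
step 1: (18, 1)  from 1·(17,1) + (1,0)
step 2: (89, 5)  from 4·(18,1) + (17,1)
step 3: (107, 6)  from 1·(89,5) + (18,1)
fundamental: x₁=107, y₁=6  (since 11449 − 318·36 = 1)
n=2: (107,6)∘(107,6) = (107·107+318·6·6, 107·6+6·107) = (22897,1284)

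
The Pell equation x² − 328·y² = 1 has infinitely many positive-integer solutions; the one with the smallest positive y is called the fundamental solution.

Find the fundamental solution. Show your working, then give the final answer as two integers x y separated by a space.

163 9

[18; 9,36] for √328; ℓ=2 ⇒ convergent index 1
i=0: a=18 ⇒ p=18, q=1
i=1: a=9 ⇒ p=163, q=9
(x₁, y₁) = (163, 9);  163² − 328·9² = 1 ✓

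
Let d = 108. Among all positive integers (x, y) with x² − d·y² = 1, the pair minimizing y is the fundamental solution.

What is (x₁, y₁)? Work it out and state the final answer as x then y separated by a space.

d=108: √d = [10; 2,1,1,4,1,1,2,20] (ℓ=8, even), read p_7/q_7
i=0: a=10 ⇒ p=10, q=1
i=1: a=2 ⇒ p=21, q=2
…
i=4: a=4 ⇒ p=239, q=23
…
i=6: a=1 ⇒ p=530, q=51
i=7: a=2 ⇒ p=1351, q=130
→ (1351, 130).  Check: 1351²=1825201, 108·130²=1825200, difference 1.

1351 130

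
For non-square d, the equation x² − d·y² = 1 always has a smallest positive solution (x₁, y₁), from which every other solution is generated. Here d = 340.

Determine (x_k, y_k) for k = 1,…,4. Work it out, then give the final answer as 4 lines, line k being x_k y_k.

√340 = [18; 2,3,1,1,1,…,3,2,36, …], period ℓ=14 (even) → k=13
a_0=18:  p_0=18·1+0=18,  q_0=18·0+1=1
a_1=2:  p_1=2·18+1=37,  q_1=2·1+0=2
…
a_3=1:  p_3=1·129+37=166,  q_3=1·7+2=9
a_4=1:  p_4=1·166+129=295,  q_4=1·9+7=16
…
a_6=1:  p_6=1·461+295=756,  q_6=1·25+16=41
a_7=8:  p_7=8·756+461=6509,  q_7=8·41+25=353
a_8=1:  p_8=1·6509+756=7265,  q_8=1·353+41=394
a_9=1:  p_9=1·7265+6509=13774,  q_9=1·394+353=747
a_10=1:  p_10=1·13774+7265=21039,  q_10=1·747+394=1141
a_11=1:  p_11=1·21039+13774=34813,  q_11=1·1141+747=1888
a_12=3:  p_12=3·34813+21039=125478,  q_12=3·1888+1141=6805
a_13=2:  p_13=2·125478+34813=285769,  q_13=2·6805+1888=15498
→ (285769, 15498).  Check: 285769²=81663921361, 340·15498²=81663921360, difference 1.
n=2: (285769,15498)∘(285769,15498) = (285769·285769+340·15498·15498, 285769·15498+15498·285769) = (163327842721,8857695924)
n=3: (163327842721,8857695924)∘(285769,15498) = (285769·163327842721+340·15498·8857695924, 285769·8857695924+15498·163327842721) = (93348068572789129,5062509812995614)
n=4: (93348068572789129,5062509812995614)∘(285769,15498) = (285769·93348068572789129+340·15498·5062509812995614, 285769·5062509812995614+15498·93348068572789129) = (53351968415791425367681,2893416733491029538408)

285769 15498
163327842721 8857695924
93348068572789129 5062509812995614
53351968415791425367681 2893416733491029538408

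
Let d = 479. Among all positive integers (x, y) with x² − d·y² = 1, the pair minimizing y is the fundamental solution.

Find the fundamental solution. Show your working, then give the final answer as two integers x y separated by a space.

d=479: √d = [21; 1,7,1,3,2,21,2,3,1,7,1,42] (ℓ=12, even), read p_11/q_11
k=0  a_k=21  p_k/q_k = 21/1
k=1  a_k=1  p_k/q_k = 22/1
…
k=3  a_k=1  p_k/q_k = 197/9
…
k=10  a_k=7  p_k/q_k = 2648849/121029
k=11  a_k=1  p_k/q_k = 2989440/136591
(x₁, y₁) = (2989440, 136591);  2989440² − 479·136591² = 1 ✓

2989440 136591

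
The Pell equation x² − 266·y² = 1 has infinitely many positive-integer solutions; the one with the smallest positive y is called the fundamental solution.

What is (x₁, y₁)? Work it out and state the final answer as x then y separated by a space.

685 42

√266 = [16; 3,4,3,32, …], period ℓ=4 (even) → k=3
i=0: a=16 ⇒ p=16, q=1
…
i=2: a=4 ⇒ p=212, q=13
i=3: a=3 ⇒ p=685, q=42
→ (685, 42).  Check: 685²=469225, 266·42²=469224, difference 1.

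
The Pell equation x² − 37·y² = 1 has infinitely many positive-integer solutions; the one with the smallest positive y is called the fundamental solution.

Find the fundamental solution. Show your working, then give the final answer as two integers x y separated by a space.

73 12

√37 → a₀=6, period (12); ℓ=1 odd so k=1
i=0: a=6 ⇒ p=6, q=1
i=1: a=12 ⇒ p=73, q=12
→ (73, 12).  Check: 73²=5329, 37·12²=5328, difference 1.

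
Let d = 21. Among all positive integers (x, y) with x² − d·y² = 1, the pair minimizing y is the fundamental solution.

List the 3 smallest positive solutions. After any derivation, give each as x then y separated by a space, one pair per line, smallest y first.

d=21: √d = [4; 1,1,2,1,1,8] (ℓ=6, even), read p_5/q_5
step 0: (4, 1)  from 4·(1,0) + (0,1)
step 1: (5, 1)  from 1·(4,1) + (1,0)
…
step 3: (23, 5)  from 2·(9,2) + (5,1)
step 4: (32, 7)  from 1·(23,5) + (9,2)
step 5: (55, 12)  from 1·(32,7) + (23,5)
→ (55, 12).  Check: 55²=3025, 21·12²=3024, difference 1.
(55+12√21)^2 = 6049 + 1320√21
(55+12√21)^3 = 665335 + 145188√21

55 12
6049 1320
665335 145188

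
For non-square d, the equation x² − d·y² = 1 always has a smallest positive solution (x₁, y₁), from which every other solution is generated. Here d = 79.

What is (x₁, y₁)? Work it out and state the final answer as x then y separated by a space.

80 9

[8; 1,7,1,16] for √79; ℓ=4 ⇒ convergent index 3
a_0=8:  p_0=8·1+0=8,  q_0=8·0+1=1
…
a_2=7:  p_2=7·9+8=71,  q_2=7·1+1=8
a_3=1:  p_3=1·71+9=80,  q_3=1·8+1=9
(x₁, y₁) = (80, 9);  80² − 79·9² = 1 ✓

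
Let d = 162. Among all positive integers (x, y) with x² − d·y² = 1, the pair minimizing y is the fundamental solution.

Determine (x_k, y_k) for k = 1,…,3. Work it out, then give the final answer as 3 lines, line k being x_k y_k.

d=162: √d = [12; 1,2,1,2,12,2,1,2,1,24] (ℓ=10, even), read p_9/q_9
i=0: a=12 ⇒ p=12, q=1
…
i=3: a=1 ⇒ p=51, q=4
…
i=8: a=2 ⇒ p=14268, q=1121
i=9: a=1 ⇒ p=19601, q=1540
→ (19601, 1540).  Check: 19601²=384199201, 162·1540²=384199200, difference 1.
(x_2, y_2) = (19601·19601 + 162·1540·1540, 19601·1540 + 1540·19601) = (768398401, 60371080)
(x_3, y_3) = (19601·768398401 + 162·1540·60371080, 19601·60371080 + 1540·768398401) = (30122754096401, 2366667076620)

19601 1540
768398401 60371080
30122754096401 2366667076620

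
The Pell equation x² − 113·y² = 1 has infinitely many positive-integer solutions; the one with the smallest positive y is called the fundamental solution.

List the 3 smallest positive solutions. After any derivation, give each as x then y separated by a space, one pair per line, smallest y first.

1204353 113296
2900932297217 272896754976
6987493029899166849 657328051091107760

[10; 1,1,1,2,2,1,1,1,20] for √113; ℓ=9 ⇒ convergent index 17
step 0: (10, 1)  from 10·(1,0) + (0,1)
…
step 2: (21, 2)  from 1·(11,1) + (10,1)
…
step 6: (287, 27)  from 1·(202,19) + (85,8)
step 7: (489, 46)  from 1·(287,27) + (202,19)
step 8: (776, 73)  from 1·(489,46) + (287,27)
step 9: (16009, 1506)  from 20·(776,73) + (489,46)
…
step 11: (32794, 3085)  from 1·(16785,1579) + (16009,1506)
…
step 13: (131952, 12413)  from 2·(49579,4664) + (32794,3085)
…
step 15: (445435, 41903)  from 1·(313483,29490) + (131952,12413)
step 16: (758918, 71393)  from 1·(445435,41903) + (313483,29490)
step 17: (1204353, 113296)  from 1·(758918,71393) + (445435,41903)
→ (1204353, 113296).  Check: 1204353²=1450466148609, 113·113296²=1450466148608, difference 1.
(1204353+113296√113)^2 = 2900932297217 + 272896754976√113
(1204353+113296√113)^3 = 6987493029899166849 + 657328051091107760√113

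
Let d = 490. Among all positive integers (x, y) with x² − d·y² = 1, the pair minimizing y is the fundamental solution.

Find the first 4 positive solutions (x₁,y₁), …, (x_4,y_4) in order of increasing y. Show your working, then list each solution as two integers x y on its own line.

1039681 46968
2161873163521 97663474416
4495316905044313921 203077717488555624
9347391150304592810234881 422272088792340335957472

√490 = [22; 7,2,1,4,4,4,1,2,7,44, …], period ℓ=10 (even) → k=9
a_0=22:  p_0=22·1+0=22,  q_0=22·0+1=1
…
a_2=2:  p_2=2·155+22=332,  q_2=2·7+1=15
…
a_7=1:  p_7=1·40708+9607=50315,  q_7=1·1839+434=2273
a_8=2:  p_8=2·50315+40708=141338,  q_8=2·2273+1839=6385
a_9=7:  p_9=7·141338+50315=1039681,  q_9=7·6385+2273=46968
→ (1039681, 46968).  Check: 1039681²=1080936581761, 490·46968²=1080936581760, difference 1.
(1039681+46968√490)^2 = 2161873163521 + 97663474416√490
(1039681+46968√490)^3 = 4495316905044313921 + 203077717488555624√490
(1039681+46968√490)^4 = 9347391150304592810234881 + 422272088792340335957472√490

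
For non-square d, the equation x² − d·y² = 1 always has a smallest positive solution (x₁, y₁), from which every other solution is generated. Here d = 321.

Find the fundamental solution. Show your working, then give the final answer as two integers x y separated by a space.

d=321: √d = [17; 1,10,1,34] (ℓ=4, even), read p_3/q_3
k=0  a_k=17  p_k/q_k = 17/1
k=1  a_k=1  p_k/q_k = 18/1
k=2  a_k=10  p_k/q_k = 197/11
k=3  a_k=1  p_k/q_k = 215/12
(x₁, y₁) = (215, 12);  215² − 321·12² = 1 ✓

215 12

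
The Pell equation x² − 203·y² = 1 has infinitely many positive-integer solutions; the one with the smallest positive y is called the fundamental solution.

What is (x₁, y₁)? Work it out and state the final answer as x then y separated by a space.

d=203: √d = [14; 4,28] (ℓ=2, even), read p_1/q_1
a_0=14:  p_0=14·1+0=14,  q_0=14·0+1=1
a_1=4:  p_1=4·14+1=57,  q_1=4·1+0=4
(x₁, y₁) = (57, 4);  57² − 203·4² = 1 ✓

57 4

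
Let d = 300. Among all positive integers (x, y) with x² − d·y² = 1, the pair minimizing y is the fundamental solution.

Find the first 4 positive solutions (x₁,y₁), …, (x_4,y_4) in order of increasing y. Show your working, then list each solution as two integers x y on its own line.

1351 78
3650401 210756
9863382151 569462634
26650854921601 1538687826312

√300 = [17; 3,8,3,34, …], period ℓ=4 (even) → k=3
a_0=17:  p_0=17·1+0=17,  q_0=17·0+1=1
a_1=3:  p_1=3·17+1=52,  q_1=3·1+0=3
a_2=8:  p_2=8·52+17=433,  q_2=8·3+1=25
a_3=3:  p_3=3·433+52=1351,  q_3=3·25+3=78
→ (1351, 78).  Check: 1351²=1825201, 300·78²=1825200, difference 1.
k=2:  x_2 = 1351·1351+300·78·78 = 3650401,  y_2 = 1351·78+78·1351 = 210756
k=3:  x_3 = 1351·3650401+300·78·210756 = 9863382151,  y_3 = 1351·210756+78·3650401 = 569462634
k=4:  x_4 = 1351·9863382151+300·78·569462634 = 26650854921601,  y_4 = 1351·569462634+78·9863382151 = 1538687826312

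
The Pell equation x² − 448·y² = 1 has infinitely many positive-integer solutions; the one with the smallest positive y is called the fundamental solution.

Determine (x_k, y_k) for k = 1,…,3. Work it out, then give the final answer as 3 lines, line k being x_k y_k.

√448 = [21; 6,42, …], period ℓ=2 (even) → k=1
a_0=21:  p_0=21·1+0=21,  q_0=21·0+1=1
a_1=6:  p_1=6·21+1=127,  q_1=6·1+0=6
→ (127, 6).  Check: 127²=16129, 448·6²=16128, difference 1.
k=2:  x_2 = 127·127+448·6·6 = 32257,  y_2 = 127·6+6·127 = 1524
k=3:  x_3 = 127·32257+448·6·1524 = 8193151,  y_3 = 127·1524+6·32257 = 387090

127 6
32257 1524
8193151 387090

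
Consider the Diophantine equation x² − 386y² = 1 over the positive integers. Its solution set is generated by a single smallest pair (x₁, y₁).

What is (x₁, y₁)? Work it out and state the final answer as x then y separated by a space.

111555 5678

d=386: √d = [19; 1,1,1,4,1,18,1,4,1,1,1,38] (ℓ=12, even), read p_11/q_11
a_0=19:  p_0=19·1+0=19,  q_0=19·0+1=1
a_1=1:  p_1=1·19+1=20,  q_1=1·1+0=1
…
a_4=4:  p_4=4·59+39=275,  q_4=4·3+2=14
…
a_7=1:  p_7=1·6287+334=6621,  q_7=1·320+17=337
…
a_10=1:  p_10=1·39392+32771=72163,  q_10=1·2005+1668=3673
a_11=1:  p_11=1·72163+39392=111555,  q_11=1·3673+2005=5678
→ (111555, 5678).  Check: 111555²=12444518025, 386·5678²=12444518024, difference 1.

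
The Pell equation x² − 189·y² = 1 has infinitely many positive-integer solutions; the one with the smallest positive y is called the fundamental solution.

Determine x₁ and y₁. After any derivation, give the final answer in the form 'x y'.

55 4

√189 = [13; 1,2,1,26, …], period ℓ=4 (even) → k=3
k=0  a_k=13  p_k/q_k = 13/1
k=1  a_k=1  p_k/q_k = 14/1
k=2  a_k=2  p_k/q_k = 41/3
k=3  a_k=1  p_k/q_k = 55/4
(x₁, y₁) = (55, 4);  55² − 189·4² = 1 ✓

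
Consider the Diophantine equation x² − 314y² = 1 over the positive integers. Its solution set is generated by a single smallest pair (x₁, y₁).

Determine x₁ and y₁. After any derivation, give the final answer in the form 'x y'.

392499 22150

√314 → a₀=17, period (1,2,1,1,2,1,34); ℓ=7 odd so k=13
k=0  a_k=17  p_k/q_k = 17/1
…
k=3  a_k=1  p_k/q_k = 71/4
k=4  a_k=1  p_k/q_k = 124/7
…
k=6  a_k=1  p_k/q_k = 443/25
…
k=9  a_k=2  p_k/q_k = 47029/2654
k=10  a_k=1  p_k/q_k = 62853/3547
k=11  a_k=1  p_k/q_k = 109882/6201
k=12  a_k=2  p_k/q_k = 282617/15949
k=13  a_k=1  p_k/q_k = 392499/22150
(x₁, y₁) = (392499, 22150);  392499² − 314·22150² = 1 ✓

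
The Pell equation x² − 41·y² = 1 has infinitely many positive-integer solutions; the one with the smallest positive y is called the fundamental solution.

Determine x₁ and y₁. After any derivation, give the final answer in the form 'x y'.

2049 320

√41 → a₀=6, period (2,2,12); ℓ=3 odd so k=5
i=0: a=6 ⇒ p=6, q=1
…
i=2: a=2 ⇒ p=32, q=5
i=3: a=12 ⇒ p=397, q=62
i=4: a=2 ⇒ p=826, q=129
i=5: a=2 ⇒ p=2049, q=320
→ (2049, 320).  Check: 2049²=4198401, 41·320²=4198400, difference 1.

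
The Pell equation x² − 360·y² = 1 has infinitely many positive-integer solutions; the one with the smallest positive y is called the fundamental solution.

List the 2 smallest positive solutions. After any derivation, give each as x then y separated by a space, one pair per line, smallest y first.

19 1
721 38

√360 → a₀=18, period (1,36); ℓ=2 even so k=1
a_0=18:  p_0=18·1+0=18,  q_0=18·0+1=1
a_1=1:  p_1=1·18+1=19,  q_1=1·1+0=1
(x₁, y₁) = (19, 1);  19² − 360·1² = 1 ✓
n=2: (19,1)∘(19,1) = (19·19+360·1·1, 19·1+1·19) = (721,38)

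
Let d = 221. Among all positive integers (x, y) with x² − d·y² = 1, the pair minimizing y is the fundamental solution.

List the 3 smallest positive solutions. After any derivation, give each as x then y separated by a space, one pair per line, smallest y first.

1665 112
5544449 372960
18463013505 1241956688

d=221: √d = [14; 1,6,2,6,1,28] (ℓ=6, even), read p_5/q_5
i=0: a=14 ⇒ p=14, q=1
…
i=2: a=6 ⇒ p=104, q=7
i=3: a=2 ⇒ p=223, q=15
i=4: a=6 ⇒ p=1442, q=97
i=5: a=1 ⇒ p=1665, q=112
fundamental: x₁=1665, y₁=112  (since 2772225 − 221·12544 = 1)
(x_2, y_2) = (1665·1665 + 221·112·112, 1665·112 + 112·1665) = (5544449, 372960)
(x_3, y_3) = (1665·5544449 + 221·112·372960, 1665·372960 + 112·5544449) = (18463013505, 1241956688)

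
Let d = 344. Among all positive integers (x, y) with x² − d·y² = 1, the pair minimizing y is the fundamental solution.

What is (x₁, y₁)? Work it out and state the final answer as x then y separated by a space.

10405 561

√344 = [18; 1,1,4,1,3,1,4,1,1,36, …], period ℓ=10 (even) → k=9
k=0  a_k=18  p_k/q_k = 18/1
k=1  a_k=1  p_k/q_k = 19/1
…
k=3  a_k=4  p_k/q_k = 167/9
k=4  a_k=1  p_k/q_k = 204/11
k=5  a_k=3  p_k/q_k = 779/42
…
k=7  a_k=4  p_k/q_k = 4711/254
k=8  a_k=1  p_k/q_k = 5694/307
k=9  a_k=1  p_k/q_k = 10405/561
→ (10405, 561).  Check: 10405²=108264025, 344·561²=108264024, difference 1.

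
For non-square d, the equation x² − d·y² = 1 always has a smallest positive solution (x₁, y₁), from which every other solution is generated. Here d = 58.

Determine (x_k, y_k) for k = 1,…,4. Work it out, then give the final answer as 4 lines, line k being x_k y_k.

√58 → a₀=7, period (1,1,1,1,1,1,14); ℓ=7 odd so k=13
i=0: a=7 ⇒ p=7, q=1
i=1: a=1 ⇒ p=8, q=1
i=2: a=1 ⇒ p=15, q=2
…
i=4: a=1 ⇒ p=38, q=5
…
i=8: a=1 ⇒ p=1546, q=203
…
i=11: a=1 ⇒ p=7532, q=989
i=12: a=1 ⇒ p=12071, q=1585
i=13: a=1 ⇒ p=19603, q=2574
(x₁, y₁) = (19603, 2574);  19603² − 58·2574² = 1 ✓
(x_2, y_2) = (19603·19603 + 58·2574·2574, 19603·2574 + 2574·19603) = (768555217, 100916244)
(x_3, y_3) = (19603·768555217 + 58·2574·100916244, 19603·100916244 + 2574·768555217) = (30131975818099, 3956522259690)
(x_4, y_4) = (19603·30131975818099 + 58·2574·3956522259690, 19603·3956522259690 + 2574·30131975818099) = (1181354243155834177, 155119411612489896)

19603 2574
768555217 100916244
30131975818099 3956522259690
1181354243155834177 155119411612489896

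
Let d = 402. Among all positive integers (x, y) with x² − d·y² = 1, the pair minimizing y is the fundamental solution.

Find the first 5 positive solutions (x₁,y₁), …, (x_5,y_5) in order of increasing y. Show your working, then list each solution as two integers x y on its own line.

[20; 20,40] for √402; ℓ=2 ⇒ convergent index 1
a_0=20:  p_0=20·1+0=20,  q_0=20·0+1=1
a_1=20:  p_1=20·20+1=401,  q_1=20·1+0=20
(x₁, y₁) = (401, 20);  401² − 402·20² = 1 ✓
n=2: (401,20)∘(401,20) = (401·401+402·20·20, 401·20+20·401) = (321601,16040)
n=3: (321601,16040)∘(401,20) = (401·321601+402·20·16040, 401·16040+20·321601) = (257923601,12864060)
n=4: (257923601,12864060)∘(401,20) = (401·257923601+402·20·12864060, 401·12864060+20·257923601) = (206854406401,10316960080)
n=5: (206854406401,10316960080)∘(401,20) = (401·206854406401+402·20·10316960080, 401·10316960080+20·206854406401) = (165896976010001,8274189120100)

401 20
321601 16040
257923601 12864060
206854406401 10316960080
165896976010001 8274189120100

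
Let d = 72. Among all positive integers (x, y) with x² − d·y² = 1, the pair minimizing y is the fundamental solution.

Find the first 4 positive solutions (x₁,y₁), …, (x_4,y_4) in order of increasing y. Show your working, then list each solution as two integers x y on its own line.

√72 → a₀=8, period (2,16); ℓ=2 even so k=1
i=0: a=8 ⇒ p=8, q=1
i=1: a=2 ⇒ p=17, q=2
(x₁, y₁) = (17, 2);  17² − 72·2² = 1 ✓
k=2:  x_2 = 17·17+72·2·2 = 577,  y_2 = 17·2+2·17 = 68
k=3:  x_3 = 17·577+72·2·68 = 19601,  y_3 = 17·68+2·577 = 2310
k=4:  x_4 = 17·19601+72·2·2310 = 665857,  y_4 = 17·2310+2·19601 = 78472

17 2
577 68
19601 2310
665857 78472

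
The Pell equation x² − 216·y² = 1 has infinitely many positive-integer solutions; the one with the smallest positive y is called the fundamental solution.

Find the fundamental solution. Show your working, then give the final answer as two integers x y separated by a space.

√216 = [14; 1,2,3,2,1,28, …], period ℓ=6 (even) → k=5
step 0: (14, 1)  from 14·(1,0) + (0,1)
…
step 4: (338, 23)  from 2·(147,10) + (44,3)
step 5: (485, 33)  from 1·(338,23) + (147,10)
fundamental: x₁=485, y₁=33  (since 235225 − 216·1089 = 1)

485 33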